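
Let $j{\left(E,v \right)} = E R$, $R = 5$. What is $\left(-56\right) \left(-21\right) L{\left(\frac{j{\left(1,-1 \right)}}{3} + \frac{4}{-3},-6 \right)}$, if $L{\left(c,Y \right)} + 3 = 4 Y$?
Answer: $-31752$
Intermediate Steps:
$j{\left(E,v \right)} = 5 E$ ($j{\left(E,v \right)} = E 5 = 5 E$)
$L{\left(c,Y \right)} = -3 + 4 Y$
$\left(-56\right) \left(-21\right) L{\left(\frac{j{\left(1,-1 \right)}}{3} + \frac{4}{-3},-6 \right)} = \left(-56\right) \left(-21\right) \left(-3 + 4 \left(-6\right)\right) = 1176 \left(-3 - 24\right) = 1176 \left(-27\right) = -31752$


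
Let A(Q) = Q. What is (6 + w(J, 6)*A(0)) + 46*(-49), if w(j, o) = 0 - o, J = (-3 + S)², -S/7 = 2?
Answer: -2248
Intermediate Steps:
S = -14 (S = -7*2 = -14)
J = 289 (J = (-3 - 14)² = (-17)² = 289)
w(j, o) = -o
(6 + w(J, 6)*A(0)) + 46*(-49) = (6 - 1*6*0) + 46*(-49) = (6 - 6*0) - 2254 = (6 + 0) - 2254 = 6 - 2254 = -2248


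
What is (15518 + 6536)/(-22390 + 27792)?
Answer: 11027/2701 ≈ 4.0826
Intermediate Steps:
(15518 + 6536)/(-22390 + 27792) = 22054/5402 = 22054*(1/5402) = 11027/2701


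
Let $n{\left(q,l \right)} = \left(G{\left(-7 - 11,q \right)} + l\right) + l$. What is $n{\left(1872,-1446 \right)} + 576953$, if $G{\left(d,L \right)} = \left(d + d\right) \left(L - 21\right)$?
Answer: $507425$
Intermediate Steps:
$G{\left(d,L \right)} = 2 d \left(-21 + L\right)$
$n{\left(q,l \right)} = 756 - 36 q + 2 l$ ($n{\left(q,l \right)} = \left(2 \left(-7 - 11\right) \left(-21 + q\right) + l\right) + l = \left(2 \left(-18\right) \left(-21 + q\right) + l\right) + l = \left(\left(756 - 36 q\right) + l\right) + l = \left(756 + l - 36 q\right) + l = 756 - 36 q + 2 l$)
$n{\left(1872,-1446 \right)} + 576953 = \left(756 - 67392 + 2 \left(-1446\right)\right) + 576953 = \left(756 - 67392 - 2892\right) + 576953 = -69528 + 576953 = 507425$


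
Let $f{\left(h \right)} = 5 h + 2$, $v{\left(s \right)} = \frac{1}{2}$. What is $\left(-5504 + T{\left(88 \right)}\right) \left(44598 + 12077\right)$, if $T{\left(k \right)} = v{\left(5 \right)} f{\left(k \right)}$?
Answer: $-299414025$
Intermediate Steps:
$v{\left(s \right)} = \frac{1}{2}$
$f{\left(h \right)} = 2 + 5 h$
$T{\left(k \right)} = 1 + \frac{5 k}{2}$ ($T{\left(k \right)} = \frac{2 + 5 k}{2} = 1 + \frac{5 k}{2}$)
$\left(-5504 + T{\left(88 \right)}\right) \left(44598 + 12077\right) = \left(-5504 + \left(1 + \frac{5}{2} \cdot 88\right)\right) \left(44598 + 12077\right) = \left(-5504 + \left(1 + 220\right)\right) 56675 = \left(-5504 + 221\right) 56675 = \left(-5283\right) 56675 = -299414025$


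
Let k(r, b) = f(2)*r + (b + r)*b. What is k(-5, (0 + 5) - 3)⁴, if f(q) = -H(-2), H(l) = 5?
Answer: 130321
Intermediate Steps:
f(q) = -5 (f(q) = -1*5 = -5)
k(r, b) = -5*r + b*(b + r) (k(r, b) = -5*r + (b + r)*b = -5*r + b*(b + r))
k(-5, (0 + 5) - 3)⁴ = (((0 + 5) - 3)² - 5*(-5) + ((0 + 5) - 3)*(-5))⁴ = ((5 - 3)² + 25 + (5 - 3)*(-5))⁴ = (2² + 25 + 2*(-5))⁴ = (4 + 25 - 10)⁴ = 19⁴ = 130321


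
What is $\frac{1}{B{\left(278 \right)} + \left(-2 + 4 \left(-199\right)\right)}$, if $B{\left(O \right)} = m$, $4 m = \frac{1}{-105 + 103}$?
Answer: $- \frac{8}{6385} \approx -0.0012529$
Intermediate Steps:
$m = - \frac{1}{8}$ ($m = \frac{1}{4 \left(-105 + 103\right)} = \frac{1}{4 \left(-2\right)} = \frac{1}{4} \left(- \frac{1}{2}\right) = - \frac{1}{8} \approx -0.125$)
$B{\left(O \right)} = - \frac{1}{8}$
$\frac{1}{B{\left(278 \right)} + \left(-2 + 4 \left(-199\right)\right)} = \frac{1}{- \frac{1}{8} + \left(-2 + 4 \left(-199\right)\right)} = \frac{1}{- \frac{1}{8} - 798} = \frac{1}{- \frac{6385}{8}} = - \frac{8}{6385}$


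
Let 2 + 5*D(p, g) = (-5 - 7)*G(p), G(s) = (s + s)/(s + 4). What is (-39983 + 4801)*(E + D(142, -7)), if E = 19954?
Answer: -51234561504/73 ≈ -7.0184e+8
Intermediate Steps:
G(s) = 2*s/(4 + s) (G(s) = (2*s)/(4 + s) = 2*s/(4 + s))
D(p, g) = -⅖ - 24*p/(5*(4 + p)) (D(p, g) = -⅖ + ((-5 - 7)*(2*p/(4 + p)))/5 = -⅖ + (-24*p/(4 + p))/5 = -⅖ - 24*p/(5*(4 + p)))
(-39983 + 4801)*(E + D(142, -7)) = (-39983 + 4801)*(19954 + 2*(-4 - 13*142)/(5*(4 + 142))) = -35182*(19954 + (⅖)*(-4 - 1846)/146) = -35182*(19954 + (⅖)*(1/146)*(-1850)) = -35182*(19954 - 370/73) = -35182*1456272/73 = -51234561504/73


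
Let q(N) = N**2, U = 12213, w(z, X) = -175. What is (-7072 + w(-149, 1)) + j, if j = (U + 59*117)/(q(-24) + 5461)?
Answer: -43731023/6037 ≈ -7243.8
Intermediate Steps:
j = 19116/6037 (j = (12213 + 59*117)/((-24)**2 + 5461) = (12213 + 6903)/(576 + 5461) = 19116/6037 ≈ 3.1665)
(-7072 + w(-149, 1)) + j = (-7072 - 175) + 19116/6037 = -7247 + 19116/6037 = -43731023/6037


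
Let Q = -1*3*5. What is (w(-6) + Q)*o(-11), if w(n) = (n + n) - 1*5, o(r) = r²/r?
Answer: 352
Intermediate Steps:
o(r) = r
w(n) = -5 + 2*n (w(n) = 2*n - 5 = -5 + 2*n)
Q = -15 (Q = -3*5 = -15)
(w(-6) + Q)*o(-11) = ((-5 + 2*(-6)) - 15)*(-11) = ((-5 - 12) - 15)*(-11) = (-17 - 15)*(-11) = -32*(-11) = 352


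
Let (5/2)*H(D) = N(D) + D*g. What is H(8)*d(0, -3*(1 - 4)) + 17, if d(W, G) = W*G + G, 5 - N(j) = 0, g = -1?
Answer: 31/5 ≈ 6.2000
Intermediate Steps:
N(j) = 5 (N(j) = 5 - 1*0 = 5 + 0 = 5)
d(W, G) = G + G*W (d(W, G) = G*W + G = G + G*W)
H(D) = 2 - 2*D/5 (H(D) = 2*(5 + D*(-1))/5 = 2*(5 - D)/5 = 2 - 2*D/5)
H(8)*d(0, -3*(1 - 4)) + 17 = (2 - ⅖*8)*((-3*(1 - 4))*(1 + 0)) + 17 = (2 - 16/5)*(-3*(-3)*1) + 17 = -54/5 + 17 = 31/5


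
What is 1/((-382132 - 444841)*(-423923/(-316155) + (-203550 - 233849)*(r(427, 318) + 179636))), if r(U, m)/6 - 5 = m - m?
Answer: 45165/2935195478640292810733 ≈ 1.5387e-17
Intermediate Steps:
r(U, m) = 30 (r(U, m) = 30 + 6*(m - m) = 30 + 6*0 = 30 + 0 = 30)
1/((-382132 - 444841)*(-423923/(-316155) + (-203550 - 233849)*(r(427, 318) + 179636))) = 1/((-382132 - 444841)*(-423923/(-316155) + (-203550 - 233849)*(30 + 179636))) = 1/(-826973*(-423923*(-1/316155) - 437399*179666)) = 1/(-826973*(423923/316155 - 78585728734)) = 1/(-826973*(-24845271067473847/316155)) = 1/(2935195478640292810733/45165) = 45165/2935195478640292810733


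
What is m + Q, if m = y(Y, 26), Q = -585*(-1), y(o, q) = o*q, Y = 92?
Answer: 2977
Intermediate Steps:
Q = 585
m = 2392 (m = 92*26 = 2392)
m + Q = 2392 + 585 = 2977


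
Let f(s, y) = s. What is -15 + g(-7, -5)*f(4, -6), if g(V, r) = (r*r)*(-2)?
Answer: -215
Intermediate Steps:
g(V, r) = -2*r**2 (g(V, r) = r**2*(-2) = -2*r**2)
-15 + g(-7, -5)*f(4, -6) = -15 - 2*(-5)**2*4 = -15 - 2*25*4 = -15 - 50*4 = -15 - 200 = -215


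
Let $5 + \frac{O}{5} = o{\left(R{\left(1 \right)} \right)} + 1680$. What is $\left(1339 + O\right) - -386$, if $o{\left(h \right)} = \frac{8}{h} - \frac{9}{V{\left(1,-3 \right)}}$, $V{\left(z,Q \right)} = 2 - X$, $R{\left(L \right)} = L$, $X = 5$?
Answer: $10155$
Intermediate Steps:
$V{\left(z,Q \right)} = -3$ ($V{\left(z,Q \right)} = 2 - 5 = -3$)
$o{\left(h \right)} = 3 + \frac{8}{h}$ ($o{\left(h \right)} = \frac{8}{h} - \frac{9}{-3} = \frac{8}{h} - -3 = \frac{8}{h} + 3 = 3 + \frac{8}{h}$)
$O = 8430$ ($O = -25 + 5 \left(\left(3 + \frac{8}{1}\right) + 1680\right) = -25 + 5 \left(\left(3 + 8 \cdot 1\right) + 1680\right) = -25 + 5 \left(\left(3 + 8\right) + 1680\right) = -25 + 5 \left(11 + 1680\right) = -25 + 5 \cdot 1691 = -25 + 8455 = 8430$)
$\left(1339 + O\right) - -386 = \left(1339 + 8430\right) - -386 = 9769 + \left(-781 + 1167\right) = 9769 + 386 = 10155$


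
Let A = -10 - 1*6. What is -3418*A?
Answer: 54688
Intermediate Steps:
A = -16 (A = -10 - 6 = -16)
-3418*A = -3418*(-16) = 54688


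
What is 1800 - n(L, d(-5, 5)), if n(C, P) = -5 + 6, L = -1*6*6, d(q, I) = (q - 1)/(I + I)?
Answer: 1799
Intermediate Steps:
d(q, I) = (-1 + q)/(2*I) (d(q, I) = (-1 + q)/((2*I)) = (-1 + q)*(1/(2*I)) = (-1 + q)/(2*I))
L = -36 (L = -6*6 = -36)
n(C, P) = 1
1800 - n(L, d(-5, 5)) = 1800 - 1*1 = 1800 - 1 = 1799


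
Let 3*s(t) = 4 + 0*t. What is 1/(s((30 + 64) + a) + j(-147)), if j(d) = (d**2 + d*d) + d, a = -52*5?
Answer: 3/129217 ≈ 2.3217e-5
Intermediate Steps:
a = -260
s(t) = 4/3 (s(t) = (4 + 0*t)/3 = (4 + 0)/3 = (1/3)*4 = 4/3)
j(d) = d + 2*d**2 (j(d) = (d**2 + d**2) + d = 2*d**2 + d = d + 2*d**2)
1/(s((30 + 64) + a) + j(-147)) = 1/(4/3 - 147*(1 + 2*(-147))) = 1/(4/3 - 147*(1 - 294)) = 1/(4/3 - 147*(-293)) = 1/(4/3 + 43071) = 1/(129217/3) = 3/129217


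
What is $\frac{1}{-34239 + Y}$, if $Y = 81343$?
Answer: $\frac{1}{47104} \approx 2.123 \cdot 10^{-5}$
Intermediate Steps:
$\frac{1}{-34239 + Y} = \frac{1}{-34239 + 81343} = \frac{1}{47104}$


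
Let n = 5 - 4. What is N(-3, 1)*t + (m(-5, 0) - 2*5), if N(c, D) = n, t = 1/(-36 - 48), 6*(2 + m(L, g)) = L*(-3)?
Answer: -799/84 ≈ -9.5119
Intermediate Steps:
m(L, g) = -2 - L/2 (m(L, g) = -2 + (L*(-3))/6 = -2 + (-3*L)/6 = -2 - L/2)
n = 1
t = -1/84 (t = 1/(-84) = -1/84 ≈ -0.011905)
N(c, D) = 1
N(-3, 1)*t + (m(-5, 0) - 2*5) = 1*(-1/84) + ((-2 - ½*(-5)) - 2*5) = -1/84 + ((-2 + 5/2) - 10) = -1/84 + (½ - 10) = -1/84 - 19/2 = -799/84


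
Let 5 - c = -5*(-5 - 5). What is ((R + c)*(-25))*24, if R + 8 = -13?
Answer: 39600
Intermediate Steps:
R = -21 (R = -8 - 13 = -21)
c = -45 (c = 5 - (-5)*(-5 - 5) = 5 - (-5)*(-10) = 5 - 1*50 = 5 - 50 = -45)
((R + c)*(-25))*24 = ((-21 - 45)*(-25))*24 = -66*(-25)*24 = 1650*24 = 39600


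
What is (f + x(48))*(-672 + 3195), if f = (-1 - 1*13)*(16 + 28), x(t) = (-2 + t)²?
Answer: 3784500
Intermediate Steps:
f = -616 (f = (-1 - 13)*44 = -14*44 = -616)
(f + x(48))*(-672 + 3195) = (-616 + (-2 + 48)²)*(-672 + 3195) = (-616 + 46²)*2523 = (-616 + 2116)*2523 = 1500*2523 = 3784500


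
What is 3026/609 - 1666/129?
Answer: -69360/8729 ≈ -7.9459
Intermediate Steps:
3026/609 - 1666/129 = -69360/8729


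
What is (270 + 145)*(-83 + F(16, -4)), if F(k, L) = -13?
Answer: -39840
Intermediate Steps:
(270 + 145)*(-83 + F(16, -4)) = (270 + 145)*(-83 - 13) = 415*(-96) = -39840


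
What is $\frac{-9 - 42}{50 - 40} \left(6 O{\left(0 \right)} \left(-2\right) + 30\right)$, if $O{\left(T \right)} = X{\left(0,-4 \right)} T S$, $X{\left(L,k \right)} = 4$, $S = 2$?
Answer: $-153$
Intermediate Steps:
$O{\left(T \right)} = 8 T$ ($O{\left(T \right)} = 4 T 2 = 8 T$)
$\frac{-9 - 42}{50 - 40} \left(6 O{\left(0 \right)} \left(-2\right) + 30\right) = \frac{-9 - 42}{50 - 40} \left(6 \cdot 8 \cdot 0 \left(-2\right) + 30\right) = - \frac{51}{10} \left(6 \cdot 0 \left(-2\right) + 30\right) = \left(-51\right) \frac{1}{10} \left(0 \left(-2\right) + 30\right) = - \frac{51 \left(0 + 30\right)}{10} = \left(- \frac{51}{10}\right) 30 = -153$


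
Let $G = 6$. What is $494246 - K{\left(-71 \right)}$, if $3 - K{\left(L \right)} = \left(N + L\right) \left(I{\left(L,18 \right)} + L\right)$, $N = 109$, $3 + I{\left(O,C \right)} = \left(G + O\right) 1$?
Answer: $488961$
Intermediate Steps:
$I{\left(O,C \right)} = 3 + O$ ($I{\left(O,C \right)} = -3 + \left(6 + O\right) 1 = -3 + \left(6 + O\right) = 3 + O$)
$K{\left(L \right)} = 3 - \left(3 + 2 L\right) \left(109 + L\right)$ ($K{\left(L \right)} = 3 - \left(109 + L\right) \left(\left(3 + L\right) + L\right) = 3 - \left(109 + L\right) \left(3 + 2 L\right) = 3 - \left(3 + 2 L\right) \left(109 + L\right)$)
$494246 - K{\left(-71 \right)} = 494246 - \left(-324 - -15691 - 2 \left(-71\right)^{2}\right) = 494246 - \left(-324 + 15691 - 10082\right) = 494246 - 5285 = 488961$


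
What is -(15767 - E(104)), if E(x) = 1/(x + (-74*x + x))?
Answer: -118063297/7488 ≈ -15767.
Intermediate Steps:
E(x) = -1/(72*x) (E(x) = 1/(x - 73*x) = 1/(-72*x) = -1/(72*x))
-(15767 - E(104)) = -(15767 - (-1)/(72*104)) = -(15767 - 1*(-1/7488)) = -(15767 + 1/7488) = -1*118063297/7488 = -118063297/7488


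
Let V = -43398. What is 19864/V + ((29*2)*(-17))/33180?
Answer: -58489829/119995470 ≈ -0.48743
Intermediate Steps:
19864/V + ((29*2)*(-17))/33180 = 19864/(-43398) + ((29*2)*(-17))/33180 = 19864*(-1/43398) + (58*(-17))*(1/33180) = -9932/21699 - 986*1/33180 = -9932/21699 - 493/16590 = -58489829/119995470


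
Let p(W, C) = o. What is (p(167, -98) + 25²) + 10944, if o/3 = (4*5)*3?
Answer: 11749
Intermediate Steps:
o = 180 (o = 3*((4*5)*3) = 3*(20*3) = 3*60 = 180)
p(W, C) = 180
(p(167, -98) + 25²) + 10944 = (180 + 25²) + 10944 = (180 + 625) + 10944 = 805 + 10944 = 11749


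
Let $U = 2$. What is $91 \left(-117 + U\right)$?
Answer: $-10465$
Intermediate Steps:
$91 \left(-117 + U\right) = 91 \left(-117 + 2\right) = 91 \left(-115\right) = -10465$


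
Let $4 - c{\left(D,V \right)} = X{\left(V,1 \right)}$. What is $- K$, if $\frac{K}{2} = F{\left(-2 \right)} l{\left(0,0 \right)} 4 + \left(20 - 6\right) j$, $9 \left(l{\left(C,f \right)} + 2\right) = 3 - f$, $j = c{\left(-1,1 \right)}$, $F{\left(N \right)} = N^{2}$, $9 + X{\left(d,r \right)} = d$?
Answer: $- \frac{848}{3} \approx -282.67$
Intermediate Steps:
$X{\left(d,r \right)} = -9 + d$
$c{\left(D,V \right)} = 13 - V$ ($c{\left(D,V \right)} = 4 - \left(-9 + V\right) = 13 - V$)
$j = 12$ ($j = 13 - 1 = 12$)
$l{\left(C,f \right)} = - \frac{5}{3} - \frac{f}{9}$ ($l{\left(C,f \right)} = -2 + \frac{3 - f}{9} = -2 - \left(- \frac{1}{3} + \frac{f}{9}\right) = - \frac{5}{3} - \frac{f}{9}$)
$K = \frac{848}{3}$ ($K = 2 \left(\left(-2\right)^{2} \left(- \frac{5}{3} - 0\right) 4 + \left(20 - 6\right) 12\right) = 2 \left(4 \left(- \frac{5}{3} + 0\right) 4 + \left(20 - 6\right) 12\right) = 2 \left(4 \left(- \frac{5}{3}\right) 4 + 14 \cdot 12\right) = 2 \left(\left(- \frac{20}{3}\right) 4 + 168\right) = 2 \left(- \frac{80}{3} + 168\right) = 2 \cdot \frac{424}{3} = \frac{848}{3} \approx 282.67$)
$- K = \left(-1\right) \frac{848}{3} = - \frac{848}{3}$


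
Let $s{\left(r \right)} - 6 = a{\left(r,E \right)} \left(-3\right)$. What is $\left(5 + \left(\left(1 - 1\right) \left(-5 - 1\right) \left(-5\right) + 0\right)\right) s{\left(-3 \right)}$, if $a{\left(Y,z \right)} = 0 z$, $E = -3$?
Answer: $30$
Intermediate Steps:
$a{\left(Y,z \right)} = 0$
$s{\left(r \right)} = 6$ ($s{\left(r \right)} = 6 + 0 \left(-3\right) = 6 + 0 = 6$)
$\left(5 + \left(\left(1 - 1\right) \left(-5 - 1\right) \left(-5\right) + 0\right)\right) s{\left(-3 \right)} = \left(5 + \left(\left(1 - 1\right) \left(-5 - 1\right) \left(-5\right) + 0\right)\right) 6 = \left(5 + \left(0 \left(-6\right) \left(-5\right) + 0\right)\right) 6 = \left(5 + \left(0 \left(-5\right) + 0\right)\right) 6 = \left(5 + \left(0 + 0\right)\right) 6 = \left(5 + 0\right) 6 = 5 \cdot 6 = 30$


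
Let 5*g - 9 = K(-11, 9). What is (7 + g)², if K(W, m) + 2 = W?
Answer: 961/25 ≈ 38.440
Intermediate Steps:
K(W, m) = -2 + W
g = -⅘ (g = 9/5 + (-2 - 11)/5 = 9/5 + (⅕)*(-13) = 9/5 - 13/5 = -⅘ ≈ -0.80000)
(7 + g)² = (7 - ⅘)² = (31/5)² = 961/25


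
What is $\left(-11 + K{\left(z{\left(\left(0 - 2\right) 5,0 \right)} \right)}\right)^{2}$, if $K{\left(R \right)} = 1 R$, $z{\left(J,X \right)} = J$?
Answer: $441$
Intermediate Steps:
$K{\left(R \right)} = R$
$\left(-11 + K{\left(z{\left(\left(0 - 2\right) 5,0 \right)} \right)}\right)^{2} = \left(-11 + \left(0 - 2\right) 5\right)^{2} = \left(-11 - 10\right)^{2} = \left(-21\right)^{2} = 441$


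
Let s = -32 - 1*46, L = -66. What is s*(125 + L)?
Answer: -4602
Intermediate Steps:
s = -78 (s = -32 - 46 = -78)
s*(125 + L) = -78*(125 - 66) = -78*59 = -4602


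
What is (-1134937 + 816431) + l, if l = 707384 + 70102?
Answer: 458980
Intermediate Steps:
l = 777486
(-1134937 + 816431) + l = (-1134937 + 816431) + 777486 = -318506 + 777486 = 458980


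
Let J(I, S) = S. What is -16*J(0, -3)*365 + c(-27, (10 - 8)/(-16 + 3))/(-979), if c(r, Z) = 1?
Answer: 17152079/979 ≈ 17520.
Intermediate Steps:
-16*J(0, -3)*365 + c(-27, (10 - 8)/(-16 + 3))/(-979) = -16*(-3)*365 + 1/(-979) = 48*365 + 1*(-1/979) = 17520 - 1/979 = 17152079/979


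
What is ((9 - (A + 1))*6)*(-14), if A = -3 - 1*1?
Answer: -1008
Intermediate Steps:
A = -4 (A = -3 - 1 = -4)
((9 - (A + 1))*6)*(-14) = ((9 - (-4 + 1))*6)*(-14) = ((9 - 1*(-3))*6)*(-14) = ((9 + 3)*6)*(-14) = (12*6)*(-14) = 72*(-14) = -1008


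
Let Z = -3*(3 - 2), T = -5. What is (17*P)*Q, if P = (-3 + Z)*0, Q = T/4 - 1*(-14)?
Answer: 0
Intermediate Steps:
Z = -3 (Z = -3*1 = -3)
Q = 51/4 (Q = -5/4 - 1*(-14) = -5*¼ + 14 = -5/4 + 14 = 51/4 ≈ 12.750)
P = 0 (P = (-3 - 3)*0 = -6*0 = 0)
(17*P)*Q = (17*0)*(51/4) = 0*(51/4) = 0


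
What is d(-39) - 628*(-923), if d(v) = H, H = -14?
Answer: 579630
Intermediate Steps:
d(v) = -14
d(-39) - 628*(-923) = -14 - 628*(-923) = -14 + 579644 = 579630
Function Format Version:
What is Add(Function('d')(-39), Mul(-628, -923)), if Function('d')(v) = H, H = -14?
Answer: 579630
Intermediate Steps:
Function('d')(v) = -14
Add(Function('d')(-39), Mul(-628, -923)) = Add(-14, Mul(-628, -923)) = Add(-14, 579644) = 579630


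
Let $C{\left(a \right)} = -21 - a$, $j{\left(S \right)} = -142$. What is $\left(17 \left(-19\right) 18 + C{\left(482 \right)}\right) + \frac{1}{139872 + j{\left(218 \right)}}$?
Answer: $- \frac{882674409}{139730} \approx -6317.0$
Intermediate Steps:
$\left(17 \left(-19\right) 18 + C{\left(482 \right)}\right) + \frac{1}{139872 + j{\left(218 \right)}} = \left(17 \left(-19\right) 18 - 503\right) + \frac{1}{139872 - 142} = \left(\left(-323\right) 18 - 503\right) + \frac{1}{139730} = \left(-5814 - 503\right) + \frac{1}{139730} = -6317 + \frac{1}{139730} = - \frac{882674409}{139730}$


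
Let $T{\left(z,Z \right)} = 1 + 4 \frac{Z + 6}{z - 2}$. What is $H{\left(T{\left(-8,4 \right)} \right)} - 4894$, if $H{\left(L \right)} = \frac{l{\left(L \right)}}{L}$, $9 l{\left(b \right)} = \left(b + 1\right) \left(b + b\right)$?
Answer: $- \frac{44050}{9} \approx -4894.4$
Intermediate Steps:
$T{\left(z,Z \right)} = 1 + \frac{4 \left(6 + Z\right)}{-2 + z}$ ($T{\left(z,Z \right)} = 1 + 4 \frac{6 + Z}{-2 + z} = 1 + \frac{4 \left(6 + Z\right)}{-2 + z}$)
$l{\left(b \right)} = \frac{2 b \left(1 + b\right)}{9}$ ($l{\left(b \right)} = \frac{\left(b + 1\right) \left(b + b\right)}{9} = \frac{\left(1 + b\right) 2 b}{9} = \frac{2 b \left(1 + b\right)}{9}$)
$H{\left(L \right)} = \frac{2}{9} + \frac{2 L}{9}$ ($H{\left(L \right)} = \frac{\frac{2}{9} L \left(1 + L\right)}{L} = \frac{2}{9} + \frac{2 L}{9}$)
$H{\left(T{\left(-8,4 \right)} \right)} - 4894 = \left(\frac{2}{9} + \frac{2 \frac{22 - 8 + 4 \cdot 4}{-2 - 8}}{9}\right) - 4894 = \left(\frac{2}{9} + \frac{2 \frac{22 - 8 + 16}{-10}}{9}\right) - 4894 = \left(\frac{2}{9} + \frac{2 \left(\left(- \frac{1}{10}\right) 30\right)}{9}\right) - 4894 = \left(\frac{2}{9} + \frac{2}{9} \left(-3\right)\right) - 4894 = \left(\frac{2}{9} - \frac{2}{3}\right) - 4894 = - \frac{4}{9} - 4894 = - \frac{44050}{9}$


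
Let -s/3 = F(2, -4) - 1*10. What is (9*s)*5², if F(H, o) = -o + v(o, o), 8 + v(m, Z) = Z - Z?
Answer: 9450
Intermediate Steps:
v(m, Z) = -8 (v(m, Z) = -8 + (Z - Z) = -8 + 0 = -8)
F(H, o) = -8 - o (F(H, o) = -o - 8 = -8 - o)
s = 42 (s = -3*((-8 - 1*(-4)) - 1*10) = -3*((-8 + 4) - 10) = -3*(-4 - 10) = -3*(-14) = 42)
(9*s)*5² = (9*42)*5² = 378*25 = 9450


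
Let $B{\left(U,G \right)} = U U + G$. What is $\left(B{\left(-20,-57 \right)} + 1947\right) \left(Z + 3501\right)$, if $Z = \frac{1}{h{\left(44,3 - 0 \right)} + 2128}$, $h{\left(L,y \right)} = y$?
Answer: $\frac{17084847280}{2131} \approx 8.0173 \cdot 10^{6}$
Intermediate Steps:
$B{\left(U,G \right)} = G + U^{2}$ ($B{\left(U,G \right)} = U^{2} + G = G + U^{2}$)
$Z = \frac{1}{2131}$ ($Z = \frac{1}{\left(3 - 0\right) + 2128} = \frac{1}{\left(3 + 0\right) + 2128} = \frac{1}{3 + 2128} = \frac{1}{2131} \approx 0.00046926$)
$\left(B{\left(-20,-57 \right)} + 1947\right) \left(Z + 3501\right) = \left(\left(-57 + \left(-20\right)^{2}\right) + 1947\right) \left(\frac{1}{2131} + 3501\right) = \left(\left(-57 + 400\right) + 1947\right) \frac{7460632}{2131} = \left(343 + 1947\right) \frac{7460632}{2131} = 2290 \cdot \frac{7460632}{2131} = \frac{17084847280}{2131}$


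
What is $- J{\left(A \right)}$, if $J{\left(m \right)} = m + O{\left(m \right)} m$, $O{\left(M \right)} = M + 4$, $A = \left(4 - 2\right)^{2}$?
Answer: $-36$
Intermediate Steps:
$A = 4$ ($A = 2^{2} = 4$)
$O{\left(M \right)} = 4 + M$
$J{\left(m \right)} = m + m \left(4 + m\right)$ ($J{\left(m \right)} = m + \left(4 + m\right) m = m + m \left(4 + m\right)$)
$- J{\left(A \right)} = - 4 \left(5 + 4\right) = - 4 \cdot 9 = \left(-1\right) 36 = -36$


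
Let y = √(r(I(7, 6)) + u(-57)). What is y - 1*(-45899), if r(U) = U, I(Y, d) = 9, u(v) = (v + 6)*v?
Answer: 45953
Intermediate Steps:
u(v) = v*(6 + v) (u(v) = (6 + v)*v = v*(6 + v))
y = 54 (y = √(9 - 57*(6 - 57)) = √(9 - 57*(-51)) = √(9 + 2907) = √2916 = 54)
y - 1*(-45899) = 54 - 1*(-45899) = 54 + 45899 = 45953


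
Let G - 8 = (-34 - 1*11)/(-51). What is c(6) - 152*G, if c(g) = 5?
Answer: -22867/17 ≈ -1345.1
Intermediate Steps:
G = 151/17 (G = 8 + (-34 - 1*11)/(-51) = 8 + (-34 - 11)*(-1/51) = 8 - 45*(-1/51) = 8 + 15/17 = 151/17 ≈ 8.8824)
c(6) - 152*G = 5 - 152*151/17 = 5 - 22952/17 = -22867/17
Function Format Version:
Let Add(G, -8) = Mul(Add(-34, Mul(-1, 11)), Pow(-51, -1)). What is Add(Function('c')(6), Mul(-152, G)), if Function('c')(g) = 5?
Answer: Rational(-22867, 17) ≈ -1345.1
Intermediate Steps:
G = Rational(151, 17) (G = Add(8, Mul(Add(-34, Mul(-1, 11)), Pow(-51, -1))) = Add(8, Mul(Add(-34, -11), Rational(-1, 51))) = Add(8, Mul(-45, Rational(-1, 51))) = Add(8, Rational(15, 17)) = Rational(151, 17) ≈ 8.8824)
Add(Function('c')(6), Mul(-152, G)) = Add(5, Mul(-152, Rational(151, 17))) = Add(5, Rational(-22952, 17)) = Rational(-22867, 17)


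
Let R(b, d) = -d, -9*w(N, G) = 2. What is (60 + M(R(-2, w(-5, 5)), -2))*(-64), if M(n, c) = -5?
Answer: -3520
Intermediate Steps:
w(N, G) = -2/9 (w(N, G) = -⅑*2 = -2/9)
(60 + M(R(-2, w(-5, 5)), -2))*(-64) = (60 - 5)*(-64) = 55*(-64) = -3520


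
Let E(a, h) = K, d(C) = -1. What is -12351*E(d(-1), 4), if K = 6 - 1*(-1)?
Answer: -86457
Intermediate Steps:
K = 7 (K = 6 + 1 = 7)
E(a, h) = 7
-12351*E(d(-1), 4) = -12351*7 = -86457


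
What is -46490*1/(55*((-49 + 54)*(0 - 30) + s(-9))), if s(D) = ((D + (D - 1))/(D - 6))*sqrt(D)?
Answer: 34867500/6191471 + 883310*I/6191471 ≈ 5.6315 + 0.14267*I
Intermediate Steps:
s(D) = sqrt(D)*(-1 + 2*D)/(-6 + D) (s(D) = ((D + (-1 + D))/(-6 + D))*sqrt(D) = ((-1 + 2*D)/(-6 + D))*sqrt(D) = sqrt(D)*(-1 + 2*D)/(-6 + D))
-46490*1/(55*((-49 + 54)*(0 - 30) + s(-9))) = -46490*1/(55*((-49 + 54)*(0 - 30) + sqrt(-9)*(-1 + 2*(-9))/(-6 - 9))) = -46490*1/(55*(5*(-30) + (3*I)*(-1 - 18)/(-15))) = -46490*1/(55*(-150 + (3*I)*(-1/15)*(-19))) = -(-34867500/6191471 - 883310*I/6191471) = -46490*(-8250 - 209*I)/68106181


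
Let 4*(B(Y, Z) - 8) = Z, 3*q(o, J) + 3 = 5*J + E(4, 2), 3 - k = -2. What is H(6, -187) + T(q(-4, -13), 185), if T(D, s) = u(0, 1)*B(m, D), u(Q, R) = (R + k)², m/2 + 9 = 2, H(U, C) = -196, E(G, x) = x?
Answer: -106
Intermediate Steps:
k = 5 (k = 3 - 1*(-2) = 3 + 2 = 5)
m = -14 (m = -18 + 2*2 = -18 + 4 = -14)
q(o, J) = -⅓ + 5*J/3 (q(o, J) = -1 + (5*J + 2)/3 = -1 + (2 + 5*J)/3 = -1 + (⅔ + 5*J/3) = -⅓ + 5*J/3)
B(Y, Z) = 8 + Z/4
u(Q, R) = (5 + R)² (u(Q, R) = (R + 5)² = (5 + R)²)
T(D, s) = 288 + 9*D (T(D, s) = (5 + 1)²*(8 + D/4) = 6²*(8 + D/4) = 36*(8 + D/4) = 288 + 9*D)
H(6, -187) + T(q(-4, -13), 185) = -196 + (288 + 9*(-⅓ + (5/3)*(-13))) = -196 + (288 + 9*(-⅓ - 65/3)) = -196 + (288 + 9*(-22)) = -196 + (288 - 198) = -196 + 90 = -106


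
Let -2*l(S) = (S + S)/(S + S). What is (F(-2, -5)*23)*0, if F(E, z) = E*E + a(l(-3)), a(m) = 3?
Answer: 0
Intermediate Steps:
l(S) = -½ (l(S) = -(S + S)/(2*(S + S)) = -2*S/(2*(2*S)) = -2*S*1/(2*S)/2 = -½*1 = -½)
F(E, z) = 3 + E² (F(E, z) = E*E + 3 = E² + 3 = 3 + E²)
(F(-2, -5)*23)*0 = ((3 + (-2)²)*23)*0 = ((3 + 4)*23)*0 = (7*23)*0 = 161*0 = 0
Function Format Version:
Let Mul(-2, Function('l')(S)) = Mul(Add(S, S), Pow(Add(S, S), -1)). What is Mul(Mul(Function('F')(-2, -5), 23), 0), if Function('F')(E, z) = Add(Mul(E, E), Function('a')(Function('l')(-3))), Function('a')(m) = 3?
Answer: 0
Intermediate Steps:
Function('l')(S) = Rational(-1, 2) (Function('l')(S) = Mul(Rational(-1, 2), Mul(Add(S, S), Pow(Add(S, S), -1))) = Mul(Rational(-1, 2), Mul(Mul(2, S), Pow(Mul(2, S), -1))) = Mul(Rational(-1, 2), Mul(Mul(2, S), Mul(Rational(1, 2), Pow(S, -1)))) = Mul(Rational(-1, 2), 1) = Rational(-1, 2))
Function('F')(E, z) = Add(3, Pow(E, 2)) (Function('F')(E, z) = Add(Mul(E, E), 3) = Add(Pow(E, 2), 3) = Add(3, Pow(E, 2)))
Mul(Mul(Function('F')(-2, -5), 23), 0) = Mul(Mul(Add(3, Pow(-2, 2)), 23), 0) = Mul(Mul(Add(3, 4), 23), 0) = Mul(Mul(7, 23), 0) = Mul(161, 0) = 0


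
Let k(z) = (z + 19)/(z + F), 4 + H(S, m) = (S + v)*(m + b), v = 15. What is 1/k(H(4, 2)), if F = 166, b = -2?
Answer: 54/5 ≈ 10.800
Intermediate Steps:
H(S, m) = -4 + (-2 + m)*(15 + S) (H(S, m) = -4 + (S + 15)*(m - 2) = -4 + (15 + S)*(-2 + m) = -4 + (-2 + m)*(15 + S))
k(z) = (19 + z)/(166 + z) (k(z) = (z + 19)/(z + 166) = (19 + z)/(166 + z))
1/k(H(4, 2)) = 1/((19 + (-34 - 2*4 + 15*2 + 4*2))/(166 + (-34 - 2*4 + 15*2 + 4*2))) = 1/((19 + (-34 - 8 + 30 + 8))/(166 + (-34 - 8 + 30 + 8))) = 1/((19 - 4)/(166 - 4)) = 1/(15/162) = 1/((1/162)*15) = 1/(5/54) = 54/5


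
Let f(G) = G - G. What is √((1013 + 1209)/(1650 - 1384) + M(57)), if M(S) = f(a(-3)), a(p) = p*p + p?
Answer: √147763/133 ≈ 2.8902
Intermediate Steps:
a(p) = p + p² (a(p) = p² + p = p + p²)
f(G) = 0
M(S) = 0
√((1013 + 1209)/(1650 - 1384) + M(57)) = √((1013 + 1209)/(1650 - 1384) + 0) = √(2222/266 + 0) = √(2222*(1/266) + 0) = √(1111/133 + 0) = √(1111/133) = √147763/133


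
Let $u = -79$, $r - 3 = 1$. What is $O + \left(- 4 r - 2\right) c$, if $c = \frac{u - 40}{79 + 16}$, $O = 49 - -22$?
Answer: $\frac{8887}{95} \approx 93.547$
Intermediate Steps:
$r = 4$ ($r = 3 + 1 = 4$)
$O = 71$ ($O = 49 + 22 = 71$)
$c = - \frac{119}{95}$ ($c = \frac{-79 - 40}{79 + 16} = - \frac{119}{95} \approx -1.2526$)
$O + \left(- 4 r - 2\right) c = 71 + \left(\left(-4\right) 4 - 2\right) \left(- \frac{119}{95}\right) = 71 + \left(-16 - 2\right) \left(- \frac{119}{95}\right) = 71 - - \frac{2142}{95} = 71 + \frac{2142}{95} = \frac{8887}{95}$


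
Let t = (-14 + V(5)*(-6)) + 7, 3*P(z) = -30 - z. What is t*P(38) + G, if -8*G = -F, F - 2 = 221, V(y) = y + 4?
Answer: 33853/24 ≈ 1410.5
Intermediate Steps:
V(y) = 4 + y
F = 223 (F = 2 + 221 = 223)
P(z) = -10 - z/3 (P(z) = (-30 - z)/3 = -10 - z/3)
G = 223/8 (G = -(-1)*223/8 = -1/8*(-223) = 223/8 ≈ 27.875)
t = -61 (t = (-14 + (4 + 5)*(-6)) + 7 = (-14 + 9*(-6)) + 7 = (-14 - 54) + 7 = -68 + 7 = -61)
t*P(38) + G = -61*(-10 - 1/3*38) + 223/8 = -61*(-10 - 38/3) + 223/8 = -61*(-68/3) + 223/8 = 4148/3 + 223/8 = 33853/24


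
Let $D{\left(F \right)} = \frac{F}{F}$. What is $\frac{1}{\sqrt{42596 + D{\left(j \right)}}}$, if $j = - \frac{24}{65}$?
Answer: $\frac{\sqrt{4733}}{14199} \approx 0.0048452$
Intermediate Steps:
$j = - \frac{24}{65}$ ($j = \left(-24\right) \frac{1}{65} = - \frac{24}{65} \approx -0.36923$)
$D{\left(F \right)} = 1$
$\frac{1}{\sqrt{42596 + D{\left(j \right)}}} = \frac{1}{\sqrt{42596 + 1}} = \frac{1}{\sqrt{42597}} = \frac{1}{3 \sqrt{4733}} = \frac{\sqrt{4733}}{14199}$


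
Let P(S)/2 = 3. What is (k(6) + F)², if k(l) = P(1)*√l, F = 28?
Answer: 1000 + 336*√6 ≈ 1823.0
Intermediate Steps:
P(S) = 6 (P(S) = 2*3 = 6)
k(l) = 6*√l
(k(6) + F)² = (6*√6 + 28)² = (28 + 6*√6)²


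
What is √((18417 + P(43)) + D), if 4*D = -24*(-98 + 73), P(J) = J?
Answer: √18610 ≈ 136.42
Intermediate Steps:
D = 150 (D = (-24*(-98 + 73))/4 = (-24*(-25))/4 = (¼)*600 = 150)
√((18417 + P(43)) + D) = √((18417 + 43) + 150) = √(18460 + 150) = √18610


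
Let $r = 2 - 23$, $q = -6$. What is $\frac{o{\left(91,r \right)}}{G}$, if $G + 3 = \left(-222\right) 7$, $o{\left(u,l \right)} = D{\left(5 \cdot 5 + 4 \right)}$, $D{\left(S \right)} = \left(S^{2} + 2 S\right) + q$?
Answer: $- \frac{893}{1557} \approx -0.57354$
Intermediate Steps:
$D{\left(S \right)} = -6 + S^{2} + 2 S$ ($D{\left(S \right)} = \left(S^{2} + 2 S\right) - 6 = -6 + S^{2} + 2 S$)
$r = -21$
$o{\left(u,l \right)} = 893$ ($o{\left(u,l \right)} = -6 + \left(5 \cdot 5 + 4\right)^{2} + 2 \left(5 \cdot 5 + 4\right) = -6 + \left(25 + 4\right)^{2} + 2 \left(25 + 4\right) = -6 + 29^{2} + 2 \cdot 29 = -6 + 841 + 58 = 893$)
$G = -1557$ ($G = -3 - 1554 = -1557$)
$\frac{o{\left(91,r \right)}}{G} = \frac{893}{-1557} = 893 \left(- \frac{1}{1557}\right) = - \frac{893}{1557}$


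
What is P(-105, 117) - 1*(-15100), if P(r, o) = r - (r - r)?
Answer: 14995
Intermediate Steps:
P(r, o) = r (P(r, o) = r - 1*0 = r + 0 = r)
P(-105, 117) - 1*(-15100) = -105 - 1*(-15100) = -105 + 15100 = 14995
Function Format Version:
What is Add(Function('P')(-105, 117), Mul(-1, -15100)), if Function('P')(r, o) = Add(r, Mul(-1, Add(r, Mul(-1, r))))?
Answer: 14995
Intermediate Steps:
Function('P')(r, o) = r (Function('P')(r, o) = Add(r, Mul(-1, 0)) = Add(r, 0) = r)
Add(Function('P')(-105, 117), Mul(-1, -15100)) = Add(-105, Mul(-1, -15100)) = Add(-105, 15100) = 14995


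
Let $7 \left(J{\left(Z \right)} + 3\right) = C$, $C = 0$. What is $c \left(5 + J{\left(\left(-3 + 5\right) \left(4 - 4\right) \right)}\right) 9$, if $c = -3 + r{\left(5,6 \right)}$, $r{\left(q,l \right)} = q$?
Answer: $36$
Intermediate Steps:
$J{\left(Z \right)} = -3$ ($J{\left(Z \right)} = -3 + \frac{1}{7} \cdot 0 = -3 + 0 = -3$)
$c = 2$ ($c = -3 + 5 = 2$)
$c \left(5 + J{\left(\left(-3 + 5\right) \left(4 - 4\right) \right)}\right) 9 = 2 \left(5 - 3\right) 9 = 2 \cdot 2 \cdot 9 = 4 \cdot 9 = 36$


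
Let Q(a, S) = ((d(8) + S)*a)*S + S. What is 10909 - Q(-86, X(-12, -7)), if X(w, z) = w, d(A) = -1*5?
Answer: 28465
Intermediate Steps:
d(A) = -5
Q(a, S) = S + S*a*(-5 + S) (Q(a, S) = ((-5 + S)*a)*S + S = (a*(-5 + S))*S + S = S*a*(-5 + S) + S = S + S*a*(-5 + S))
10909 - Q(-86, X(-12, -7)) = 10909 - (-12)*(1 - 5*(-86) - 12*(-86)) = 10909 - (-12)*(1 + 430 + 1032) = 10909 - (-12)*1463 = 10909 - 1*(-17556) = 10909 + 17556 = 28465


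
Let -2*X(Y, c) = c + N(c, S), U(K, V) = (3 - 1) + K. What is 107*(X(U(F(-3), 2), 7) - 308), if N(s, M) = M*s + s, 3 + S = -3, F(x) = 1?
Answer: -31458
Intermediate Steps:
U(K, V) = 2 + K
S = -6 (S = -3 - 3 = -6)
N(s, M) = s + M*s
X(Y, c) = 2*c (X(Y, c) = -(c + c*(1 - 6))/2 = -(c + c*(-5))/2 = -(c - 5*c)/2 = -(-2)*c = 2*c)
107*(X(U(F(-3), 2), 7) - 308) = 107*(2*7 - 308) = 107*(14 - 308) = 107*(-294) = -31458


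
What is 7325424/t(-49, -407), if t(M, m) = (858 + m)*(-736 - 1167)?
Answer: -7325424/858253 ≈ -8.5353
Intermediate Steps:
t(M, m) = -1632774 - 1903*m (t(M, m) = (858 + m)*(-1903) = -1632774 - 1903*m)
7325424/t(-49, -407) = 7325424/(-1632774 - 1903*(-407)) = 7325424/(-1632774 + 774521) = 7325424/(-858253) = 7325424*(-1/858253) = -7325424/858253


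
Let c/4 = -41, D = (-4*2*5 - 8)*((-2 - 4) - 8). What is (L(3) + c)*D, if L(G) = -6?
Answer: -114240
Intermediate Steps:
D = 672 (D = (-8*5 - 8)*(-6 - 8) = (-40 - 8)*(-14) = -48*(-14) = 672)
c = -164 (c = 4*(-41) = -164)
(L(3) + c)*D = (-6 - 164)*672 = -170*672 = -114240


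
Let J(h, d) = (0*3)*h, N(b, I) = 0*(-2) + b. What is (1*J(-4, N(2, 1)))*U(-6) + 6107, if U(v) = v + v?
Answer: 6107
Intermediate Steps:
U(v) = 2*v
N(b, I) = b (N(b, I) = 0 + b = b)
J(h, d) = 0 (J(h, d) = 0*h = 0)
(1*J(-4, N(2, 1)))*U(-6) + 6107 = (1*0)*(2*(-6)) + 6107 = 0*(-12) + 6107 = 0 + 6107 = 6107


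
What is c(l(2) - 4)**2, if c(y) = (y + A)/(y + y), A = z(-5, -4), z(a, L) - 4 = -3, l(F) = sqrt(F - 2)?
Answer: 9/64 ≈ 0.14063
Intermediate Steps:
l(F) = sqrt(-2 + F)
z(a, L) = 1 (z(a, L) = 4 - 3 = 1)
A = 1
c(y) = (1 + y)/(2*y) (c(y) = (y + 1)/(y + y) = (1 + y)/((2*y)) = (1 + y)*(1/(2*y)) = (1 + y)/(2*y))
c(l(2) - 4)**2 = ((1 + (sqrt(-2 + 2) - 4))/(2*(sqrt(-2 + 2) - 4)))**2 = ((1 + (sqrt(0) - 4))/(2*(sqrt(0) - 4)))**2 = ((1 + (0 - 4))/(2*(0 - 4)))**2 = ((1/2)*(1 - 4)/(-4))**2 = ((1/2)*(-1/4)*(-3))**2 = (3/8)**2 = 9/64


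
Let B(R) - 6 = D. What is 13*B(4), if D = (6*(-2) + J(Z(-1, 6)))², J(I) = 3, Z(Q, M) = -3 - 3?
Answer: 1131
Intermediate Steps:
Z(Q, M) = -6
D = 81 (D = (6*(-2) + 3)² = (-12 + 3)² = (-9)² = 81)
B(R) = 87 (B(R) = 6 + 81 = 87)
13*B(4) = 13*87 = 1131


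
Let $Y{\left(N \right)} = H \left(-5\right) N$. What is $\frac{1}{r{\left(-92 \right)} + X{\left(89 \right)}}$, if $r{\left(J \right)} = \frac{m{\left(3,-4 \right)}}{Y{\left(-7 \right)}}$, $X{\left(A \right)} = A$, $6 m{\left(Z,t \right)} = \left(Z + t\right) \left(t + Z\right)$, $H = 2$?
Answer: $\frac{420}{37381} \approx 0.011236$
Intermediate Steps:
$m{\left(Z,t \right)} = \frac{\left(Z + t\right)^{2}}{6}$ ($m{\left(Z,t \right)} = \frac{\left(Z + t\right) \left(t + Z\right)}{6} = \frac{\left(Z + t\right) \left(Z + t\right)}{6} = \frac{\left(Z + t\right)^{2}}{6}$)
$Y{\left(N \right)} = - 10 N$ ($Y{\left(N \right)} = 2 \left(-5\right) N = - 10 N$)
$r{\left(J \right)} = \frac{1}{420}$ ($r{\left(J \right)} = \frac{\frac{1}{6} \left(3 - 4\right)^{2}}{\left(-10\right) \left(-7\right)} = \frac{\frac{1}{6} \left(-1\right)^{2}}{70} = \frac{1}{6} \cdot 1 \cdot \frac{1}{70} = \frac{1}{6} \cdot \frac{1}{70} = \frac{1}{420}$)
$\frac{1}{r{\left(-92 \right)} + X{\left(89 \right)}} = \frac{1}{\frac{1}{420} + 89} = \frac{1}{\frac{37381}{420}} = \frac{420}{37381}$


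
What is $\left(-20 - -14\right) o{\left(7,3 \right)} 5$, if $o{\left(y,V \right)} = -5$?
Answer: $150$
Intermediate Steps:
$\left(-20 - -14\right) o{\left(7,3 \right)} 5 = \left(-20 - -14\right) \left(-5\right) 5 = \left(-20 + 14\right) \left(-5\right) 5 = \left(-6\right) \left(-5\right) 5 = 30 \cdot 5 = 150$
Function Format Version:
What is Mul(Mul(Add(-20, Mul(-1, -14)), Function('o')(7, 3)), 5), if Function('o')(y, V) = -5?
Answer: 150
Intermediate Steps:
Mul(Mul(Add(-20, Mul(-1, -14)), Function('o')(7, 3)), 5) = Mul(Mul(Add(-20, Mul(-1, -14)), -5), 5) = Mul(Mul(Add(-20, 14), -5), 5) = Mul(Mul(-6, -5), 5) = Mul(30, 5) = 150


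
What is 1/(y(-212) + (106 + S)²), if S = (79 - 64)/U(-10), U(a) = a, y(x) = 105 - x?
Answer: 4/44949 ≈ 8.8990e-5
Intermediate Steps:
S = -3/2 (S = (79 - 64)/(-10) = 15*(-⅒) = -3/2 ≈ -1.5000)
1/(y(-212) + (106 + S)²) = 1/((105 - 1*(-212)) + (106 - 3/2)²) = 1/((105 + 212) + (209/2)²) = 1/(317 + 43681/4) = 1/(44949/4) = 4/44949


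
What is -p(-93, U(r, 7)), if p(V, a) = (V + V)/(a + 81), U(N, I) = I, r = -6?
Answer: 93/44 ≈ 2.1136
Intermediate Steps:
p(V, a) = 2*V/(81 + a) (p(V, a) = (2*V)/(81 + a) = 2*V/(81 + a))
-p(-93, U(r, 7)) = -2*(-93)/(81 + 7) = -2*(-93)/88 = -1*(-93/44) = 93/44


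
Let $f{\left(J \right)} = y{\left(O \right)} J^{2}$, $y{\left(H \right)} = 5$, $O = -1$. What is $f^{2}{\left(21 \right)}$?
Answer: $4862025$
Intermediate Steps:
$f{\left(J \right)} = 5 J^{2}$
$f^{2}{\left(21 \right)} = \left(5 \cdot 21^{2}\right)^{2} = \left(5 \cdot 441\right)^{2} = 2205^{2} = 4862025$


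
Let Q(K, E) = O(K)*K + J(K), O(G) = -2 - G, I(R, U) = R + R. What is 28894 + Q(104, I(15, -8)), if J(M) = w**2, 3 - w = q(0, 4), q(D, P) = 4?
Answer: 17871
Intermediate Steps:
w = -1 (w = 3 - 1*4 = 3 - 4 = -1)
I(R, U) = 2*R
J(M) = 1 (J(M) = (-1)**2 = 1)
Q(K, E) = 1 + K*(-2 - K) (Q(K, E) = (-2 - K)*K + 1 = K*(-2 - K) + 1 = 1 + K*(-2 - K))
28894 + Q(104, I(15, -8)) = 28894 + (1 - 1*104*(2 + 104)) = 28894 + (1 - 1*104*106) = 28894 + (1 - 11024) = 28894 - 11023 = 17871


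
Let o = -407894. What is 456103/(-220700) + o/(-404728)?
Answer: -2955482787/2791358425 ≈ -1.0588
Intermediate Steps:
456103/(-220700) + o/(-404728) = 456103/(-220700) - 407894/(-404728) = 456103*(-1/220700) - 407894*(-1/404728) = -456103/220700 + 203947/202364 = -2955482787/2791358425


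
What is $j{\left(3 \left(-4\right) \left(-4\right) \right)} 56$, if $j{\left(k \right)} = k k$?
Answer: $129024$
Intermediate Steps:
$j{\left(k \right)} = k^{2}$
$j{\left(3 \left(-4\right) \left(-4\right) \right)} 56 = \left(3 \left(-4\right) \left(-4\right)\right)^{2} \cdot 56 = \left(\left(-12\right) \left(-4\right)\right)^{2} \cdot 56 = 48^{2} \cdot 56 = 2304 \cdot 56 = 129024$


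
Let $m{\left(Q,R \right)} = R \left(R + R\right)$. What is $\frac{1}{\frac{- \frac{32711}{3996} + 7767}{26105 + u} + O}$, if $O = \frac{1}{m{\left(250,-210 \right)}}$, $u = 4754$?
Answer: $\frac{302115781800}{75963766799} \approx 3.9771$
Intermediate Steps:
$m{\left(Q,R \right)} = 2 R^{2}$ ($m{\left(Q,R \right)} = R 2 R = 2 R^{2}$)
$O = \frac{1}{88200}$ ($O = \frac{1}{2 \left(-210\right)^{2}} = \frac{1}{2 \cdot 44100} = \frac{1}{88200} \approx 1.1338 \cdot 10^{-5}$)
$\frac{1}{\frac{- \frac{32711}{3996} + 7767}{26105 + u} + O} = \frac{1}{\frac{- \frac{32711}{3996} + 7767}{26105 + 4754} + \frac{1}{88200}} = \frac{1}{\frac{\left(-32711\right) \frac{1}{3996} + 7767}{30859} + \frac{1}{88200}} = \frac{1}{\left(- \frac{32711}{3996} + 7767\right) \frac{1}{30859} + \frac{1}{88200}} = \frac{1}{\frac{31004221}{3996} \cdot \frac{1}{30859} + \frac{1}{88200}} = \frac{1}{\frac{31004221}{123312564} + \frac{1}{88200}} = \frac{1}{\frac{75963766799}{302115781800}} = \frac{302115781800}{75963766799}$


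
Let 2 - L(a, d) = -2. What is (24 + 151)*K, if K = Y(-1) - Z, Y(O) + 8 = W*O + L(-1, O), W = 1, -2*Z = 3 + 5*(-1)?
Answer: -1050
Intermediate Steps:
Z = 1 (Z = -(3 + 5*(-1))/2 = -(3 - 5)/2 = -½*(-2) = 1)
L(a, d) = 4 (L(a, d) = 2 - 1*(-2) = 2 + 2 = 4)
Y(O) = -4 + O (Y(O) = -8 + (1*O + 4) = -8 + (O + 4) = -8 + (4 + O) = -4 + O)
K = -6 (K = (-4 - 1) - 1*1 = -5 - 1 = -6)
(24 + 151)*K = (24 + 151)*(-6) = 175*(-6) = -1050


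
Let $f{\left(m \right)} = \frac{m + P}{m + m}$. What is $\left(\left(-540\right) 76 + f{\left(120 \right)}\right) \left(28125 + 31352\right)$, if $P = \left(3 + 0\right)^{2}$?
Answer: $- \frac{195272328889}{80} \approx -2.4409 \cdot 10^{9}$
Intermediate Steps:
$P = 9$ ($P = 3^{2} = 9$)
$f{\left(m \right)} = \frac{9 + m}{2 m}$ ($f{\left(m \right)} = \frac{m + 9}{m + m} = \frac{9 + m}{2 m}$)
$\left(\left(-540\right) 76 + f{\left(120 \right)}\right) \left(28125 + 31352\right) = \left(\left(-540\right) 76 + \frac{9 + 120}{2 \cdot 120}\right) \left(28125 + 31352\right) = \left(-41040 + \frac{1}{2} \cdot \frac{1}{120} \cdot 129\right) 59477 = \left(-41040 + \frac{43}{80}\right) 59477 = \left(- \frac{3283157}{80}\right) 59477 = - \frac{195272328889}{80}$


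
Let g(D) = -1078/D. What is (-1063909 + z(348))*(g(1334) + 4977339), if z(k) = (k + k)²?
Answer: -1923849871440982/667 ≈ -2.8843e+12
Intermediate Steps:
z(k) = 4*k² (z(k) = (2*k)² = 4*k²)
(-1063909 + z(348))*(g(1334) + 4977339) = (-1063909 + 4*348²)*(-1078/1334 + 4977339) = (-1063909 + 4*121104)*(-1078*1/1334 + 4977339) = (-1063909 + 484416)*(-539/667 + 4977339) = -579493*3319884574/667 = -1923849871440982/667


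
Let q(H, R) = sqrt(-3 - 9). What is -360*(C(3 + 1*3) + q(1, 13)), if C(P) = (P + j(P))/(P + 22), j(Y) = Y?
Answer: -1080/7 - 720*I*sqrt(3) ≈ -154.29 - 1247.1*I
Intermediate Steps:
C(P) = 2*P/(22 + P) (C(P) = (P + P)/(P + 22) = (2*P)/(22 + P) = 2*P/(22 + P))
q(H, R) = 2*I*sqrt(3) (q(H, R) = sqrt(-12) = 2*I*sqrt(3))
-360*(C(3 + 1*3) + q(1, 13)) = -360*(2*(3 + 1*3)/(22 + (3 + 1*3)) + 2*I*sqrt(3)) = -360*(2*(3 + 3)/(22 + (3 + 3)) + 2*I*sqrt(3)) = -360*(2*6/(22 + 6) + 2*I*sqrt(3)) = -360*(2*6/28 + 2*I*sqrt(3)) = -360*(2*6*(1/28) + 2*I*sqrt(3)) = -360*(3/7 + 2*I*sqrt(3)) = -1080/7 - 720*I*sqrt(3)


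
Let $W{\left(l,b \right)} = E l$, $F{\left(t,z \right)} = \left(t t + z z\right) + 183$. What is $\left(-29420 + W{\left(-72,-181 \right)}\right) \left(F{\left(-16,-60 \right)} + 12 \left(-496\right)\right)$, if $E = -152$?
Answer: $35344588$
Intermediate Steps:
$F{\left(t,z \right)} = 183 + t^{2} + z^{2}$ ($F{\left(t,z \right)} = \left(t^{2} + z^{2}\right) + 183 = 183 + t^{2} + z^{2}$)
$W{\left(l,b \right)} = - 152 l$
$\left(-29420 + W{\left(-72,-181 \right)}\right) \left(F{\left(-16,-60 \right)} + 12 \left(-496\right)\right) = \left(-29420 - -10944\right) \left(\left(183 + \left(-16\right)^{2} + \left(-60\right)^{2}\right) + 12 \left(-496\right)\right) = \left(-29420 + 10944\right) \left(\left(183 + 256 + 3600\right) - 5952\right) = - 18476 \left(4039 - 5952\right) = \left(-18476\right) \left(-1913\right) = 35344588$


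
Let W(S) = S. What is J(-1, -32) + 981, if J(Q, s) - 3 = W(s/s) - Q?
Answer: 986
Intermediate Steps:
J(Q, s) = 4 - Q (J(Q, s) = 3 + (s/s - Q) = 3 + (1 - Q) = 4 - Q)
J(-1, -32) + 981 = (4 - 1*(-1)) + 981 = (4 + 1) + 981 = 5 + 981 = 986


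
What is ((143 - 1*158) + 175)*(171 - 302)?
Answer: -20960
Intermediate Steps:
((143 - 1*158) + 175)*(171 - 302) = ((143 - 158) + 175)*(-131) = (-15 + 175)*(-131) = 160*(-131) = -20960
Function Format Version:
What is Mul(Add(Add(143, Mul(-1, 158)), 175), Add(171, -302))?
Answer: -20960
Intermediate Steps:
Mul(Add(Add(143, Mul(-1, 158)), 175), Add(171, -302)) = Mul(Add(Add(143, -158), 175), -131) = Mul(Add(-15, 175), -131) = Mul(160, -131) = -20960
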